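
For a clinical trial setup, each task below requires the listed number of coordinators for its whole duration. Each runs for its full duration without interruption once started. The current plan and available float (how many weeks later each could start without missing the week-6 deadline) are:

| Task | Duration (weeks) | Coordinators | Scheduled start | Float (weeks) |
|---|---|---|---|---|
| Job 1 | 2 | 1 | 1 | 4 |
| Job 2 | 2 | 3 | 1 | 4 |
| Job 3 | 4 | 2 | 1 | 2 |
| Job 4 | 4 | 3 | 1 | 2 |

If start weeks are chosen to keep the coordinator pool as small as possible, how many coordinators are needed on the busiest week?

Early-start (Job 1@1, Job 2@1, Job 3@1, Job 4@1) gives peak 9: w1:9  w2:9  w3:5  w4:5  w5:0  w6:0.
Shift Job 3→3, Job 4→3.
Schedule Job 1@1, Job 2@1, Job 3@3, Job 4@3: w1:4  w2:4  w3:5  w4:5  w5:5  w6:5 — peak 5.
Total coordinator-weeks = 28 over 6 weeks ⇒ peak ≥ ⌈28/6⌉ = 5, so 5 is optimal.

5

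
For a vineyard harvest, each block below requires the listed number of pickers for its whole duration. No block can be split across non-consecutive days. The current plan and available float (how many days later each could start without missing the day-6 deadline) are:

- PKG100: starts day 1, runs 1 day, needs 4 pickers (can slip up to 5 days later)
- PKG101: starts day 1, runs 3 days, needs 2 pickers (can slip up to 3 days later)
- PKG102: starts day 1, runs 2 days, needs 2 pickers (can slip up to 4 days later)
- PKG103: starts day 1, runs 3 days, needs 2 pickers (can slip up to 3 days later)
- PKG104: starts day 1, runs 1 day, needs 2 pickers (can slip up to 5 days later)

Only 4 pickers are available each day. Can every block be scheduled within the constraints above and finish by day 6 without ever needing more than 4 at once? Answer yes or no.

yes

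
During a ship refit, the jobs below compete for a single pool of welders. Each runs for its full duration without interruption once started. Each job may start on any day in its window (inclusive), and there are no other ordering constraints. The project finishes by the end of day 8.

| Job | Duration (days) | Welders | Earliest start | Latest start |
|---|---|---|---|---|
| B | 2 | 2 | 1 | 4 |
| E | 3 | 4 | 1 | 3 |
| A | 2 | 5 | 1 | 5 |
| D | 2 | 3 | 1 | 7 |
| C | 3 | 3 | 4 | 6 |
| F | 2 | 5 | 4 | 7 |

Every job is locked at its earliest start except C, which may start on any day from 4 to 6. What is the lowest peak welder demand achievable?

14

C@4: d1:14  d2:14  d3:4  d4:8  d5:8  d6:3  d7:0  d8:0 → peak 14
C@5: d1:14  d2:14  d3:4  d4:5  d5:8  d6:3  d7:3  d8:0 → peak 14
C@6: d1:14  d2:14  d3:4  d4:5  d5:5  d6:3  d7:3  d8:3 → peak 14
Best is C@4, peak 14.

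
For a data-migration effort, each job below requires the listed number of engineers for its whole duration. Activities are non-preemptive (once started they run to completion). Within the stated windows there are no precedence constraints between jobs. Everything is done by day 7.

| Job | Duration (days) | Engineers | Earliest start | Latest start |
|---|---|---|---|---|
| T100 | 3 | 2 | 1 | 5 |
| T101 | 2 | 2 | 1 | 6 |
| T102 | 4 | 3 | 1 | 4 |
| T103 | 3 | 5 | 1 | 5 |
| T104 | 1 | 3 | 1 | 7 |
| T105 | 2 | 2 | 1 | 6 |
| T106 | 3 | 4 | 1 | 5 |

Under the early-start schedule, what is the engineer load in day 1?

21

At early start, day 1 has: T100, T101, T102, T103, T104, T105, T106.
Demand: 2 + 2 + 3 + 5 + 3 + 2 + 4 = 21.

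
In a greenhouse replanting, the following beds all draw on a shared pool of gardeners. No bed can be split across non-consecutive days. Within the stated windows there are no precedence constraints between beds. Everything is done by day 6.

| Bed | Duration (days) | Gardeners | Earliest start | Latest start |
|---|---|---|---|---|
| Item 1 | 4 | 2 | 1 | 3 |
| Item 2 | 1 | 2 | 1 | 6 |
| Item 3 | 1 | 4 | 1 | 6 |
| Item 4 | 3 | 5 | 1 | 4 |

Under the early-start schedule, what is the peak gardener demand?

Early-start schedule: Item 1@1, Item 2@1, Item 3@1, Item 4@1.
Load per day: day 1: 13, day 2: 7, day 3: 7, day 4: 2, day 5: 0, day 6: 0.
Peak is 13.

13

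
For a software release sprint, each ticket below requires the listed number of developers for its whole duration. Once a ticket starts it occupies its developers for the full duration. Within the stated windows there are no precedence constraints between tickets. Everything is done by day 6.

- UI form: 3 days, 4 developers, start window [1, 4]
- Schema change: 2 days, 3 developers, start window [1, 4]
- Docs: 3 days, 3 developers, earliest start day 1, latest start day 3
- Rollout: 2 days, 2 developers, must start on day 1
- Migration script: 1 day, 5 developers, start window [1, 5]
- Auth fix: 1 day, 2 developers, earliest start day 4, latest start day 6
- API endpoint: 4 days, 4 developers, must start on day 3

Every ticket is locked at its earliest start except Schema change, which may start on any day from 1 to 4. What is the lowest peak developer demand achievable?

Schema change@1: d1:17  d2:12  d3:11  d4:6  d5:4  d6:4 → peak 17
Schema change@2: d1:14  d2:12  d3:14  d4:6  d5:4  d6:4 → peak 14
Schema change@3: d1:14  d2:9  d3:14  d4:9  d5:4  d6:4 → peak 14
Schema change@4: d1:14  d2:9  d3:11  d4:9  d5:7  d6:4 → peak 14
Best is Schema change@2, peak 14.

14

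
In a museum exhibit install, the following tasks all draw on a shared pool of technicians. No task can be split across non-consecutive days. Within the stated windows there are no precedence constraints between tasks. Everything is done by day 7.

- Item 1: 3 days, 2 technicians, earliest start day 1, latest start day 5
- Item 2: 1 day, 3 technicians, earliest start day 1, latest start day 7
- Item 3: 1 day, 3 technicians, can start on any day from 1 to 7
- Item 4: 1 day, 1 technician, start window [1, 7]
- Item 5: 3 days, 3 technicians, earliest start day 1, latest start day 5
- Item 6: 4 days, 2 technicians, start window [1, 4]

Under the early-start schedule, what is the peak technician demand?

14

Early-start schedule: Item 1@1, Item 2@1, Item 3@1, Item 4@1, Item 5@1, Item 6@1.
Load per day: day 1: 14, day 2: 7, day 3: 7, day 4: 2, day 5: 0, day 6: 0, day 7: 0.
Peak is 14.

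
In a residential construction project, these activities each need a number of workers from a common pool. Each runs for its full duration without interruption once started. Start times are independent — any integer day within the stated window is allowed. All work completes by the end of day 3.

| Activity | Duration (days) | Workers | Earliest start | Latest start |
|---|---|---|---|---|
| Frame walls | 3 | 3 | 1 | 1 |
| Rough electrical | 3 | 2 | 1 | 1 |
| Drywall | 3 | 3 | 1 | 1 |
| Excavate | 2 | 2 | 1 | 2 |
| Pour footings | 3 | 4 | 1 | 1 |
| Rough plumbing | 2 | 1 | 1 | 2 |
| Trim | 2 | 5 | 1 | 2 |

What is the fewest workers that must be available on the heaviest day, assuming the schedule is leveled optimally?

Schedule Frame walls@1, Rough electrical@1, Drywall@1, Excavate@1, Pour footings@1, Rough plumbing@1, Trim@1: d1:20  d2:20  d3:12 — peak 20.
No arrangement of the 8 feasible schedules does better.

20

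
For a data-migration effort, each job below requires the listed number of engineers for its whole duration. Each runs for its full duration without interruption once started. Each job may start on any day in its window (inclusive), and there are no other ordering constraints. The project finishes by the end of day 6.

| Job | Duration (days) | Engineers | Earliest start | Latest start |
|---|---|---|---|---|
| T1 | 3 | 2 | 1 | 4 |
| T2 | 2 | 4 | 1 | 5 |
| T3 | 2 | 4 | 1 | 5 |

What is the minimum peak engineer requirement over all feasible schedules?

6

Early-start (T1@1, T2@1, T3@1) gives peak 10: d1:10  d2:10  d3:2  d4:0  d5:0  d6:0.
Shift T3→3.
Schedule T1@1, T2@1, T3@3: d1:6  d2:6  d3:6  d4:4  d5:0  d6:0 — peak 6.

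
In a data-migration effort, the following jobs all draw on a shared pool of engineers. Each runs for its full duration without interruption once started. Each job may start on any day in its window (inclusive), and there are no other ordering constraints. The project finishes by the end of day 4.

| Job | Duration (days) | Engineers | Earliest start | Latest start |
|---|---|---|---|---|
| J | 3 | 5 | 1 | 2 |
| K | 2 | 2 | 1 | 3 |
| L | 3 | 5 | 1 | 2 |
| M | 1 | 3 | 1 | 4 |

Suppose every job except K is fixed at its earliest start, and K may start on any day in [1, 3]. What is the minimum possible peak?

13

K@1: d1:15  d2:12  d3:10  d4:0 → peak 15
K@2: d1:13  d2:12  d3:12  d4:0 → peak 13
K@3: d1:13  d2:10  d3:12  d4:2 → peak 13
Best is K@2, peak 13.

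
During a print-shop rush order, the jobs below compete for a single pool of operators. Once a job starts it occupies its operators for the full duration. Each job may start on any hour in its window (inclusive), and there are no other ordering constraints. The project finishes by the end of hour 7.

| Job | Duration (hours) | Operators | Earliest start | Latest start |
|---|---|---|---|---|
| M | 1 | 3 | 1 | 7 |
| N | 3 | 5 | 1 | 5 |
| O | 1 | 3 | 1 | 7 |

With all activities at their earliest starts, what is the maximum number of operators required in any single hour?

11

Early-start schedule: M@1, N@1, O@1.
Load per hour: hour 1: 11, hour 2: 5, hour 3: 5, hour 4: 0, hour 5: 0, hour 6: 0, hour 7: 0.
Peak is 11.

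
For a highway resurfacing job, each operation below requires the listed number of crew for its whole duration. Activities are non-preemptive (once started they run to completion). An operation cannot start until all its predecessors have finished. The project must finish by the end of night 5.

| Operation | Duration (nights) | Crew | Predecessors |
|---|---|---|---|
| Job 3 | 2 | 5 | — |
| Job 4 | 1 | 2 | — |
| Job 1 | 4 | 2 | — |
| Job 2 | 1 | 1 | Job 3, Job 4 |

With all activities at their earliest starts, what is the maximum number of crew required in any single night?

9

Early-start schedule: Job 3@1, Job 4@1, Job 1@1, Job 2@3.
Load per night: night 1: 9, night 2: 7, night 3: 3, night 4: 2, night 5: 0.
Peak is 9.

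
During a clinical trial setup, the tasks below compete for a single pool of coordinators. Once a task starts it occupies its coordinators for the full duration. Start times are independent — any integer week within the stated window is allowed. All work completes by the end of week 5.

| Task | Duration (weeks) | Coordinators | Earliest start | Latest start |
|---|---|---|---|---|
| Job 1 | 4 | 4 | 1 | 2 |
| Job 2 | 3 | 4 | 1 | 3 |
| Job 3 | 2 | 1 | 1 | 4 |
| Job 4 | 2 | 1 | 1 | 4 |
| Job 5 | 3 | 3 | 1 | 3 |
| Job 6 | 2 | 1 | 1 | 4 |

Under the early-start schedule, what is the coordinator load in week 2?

At early start, week 2 has: Job 1, Job 2, Job 3, Job 4, Job 5, Job 6.
Demand: 4 + 4 + 1 + 1 + 3 + 1 = 14.

14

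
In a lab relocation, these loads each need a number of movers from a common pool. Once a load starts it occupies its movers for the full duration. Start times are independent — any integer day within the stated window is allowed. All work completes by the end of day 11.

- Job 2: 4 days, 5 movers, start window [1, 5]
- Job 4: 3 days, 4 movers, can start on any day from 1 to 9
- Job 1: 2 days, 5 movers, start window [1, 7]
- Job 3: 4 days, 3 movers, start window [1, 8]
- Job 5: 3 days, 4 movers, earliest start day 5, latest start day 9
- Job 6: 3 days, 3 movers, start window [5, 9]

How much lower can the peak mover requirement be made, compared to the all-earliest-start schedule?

9

Early-start peak: d1:17  d2:17  d3:12  d4:8  d5:7  d6:7  d7:7  d8:0  d9:0  d10:0  d11:0 ⇒ 17.
Leveled (Job 2@1, Job 4@7, Job 1@5, Job 3@1, Job 5@8, Job 6@5): d1:8  d2:8  d3:8  d4:8  d5:8  d6:8  d7:7  d8:8  d9:8  d10:4  d11:0 ⇒ 8.
Reduction 17 − 8 = 9.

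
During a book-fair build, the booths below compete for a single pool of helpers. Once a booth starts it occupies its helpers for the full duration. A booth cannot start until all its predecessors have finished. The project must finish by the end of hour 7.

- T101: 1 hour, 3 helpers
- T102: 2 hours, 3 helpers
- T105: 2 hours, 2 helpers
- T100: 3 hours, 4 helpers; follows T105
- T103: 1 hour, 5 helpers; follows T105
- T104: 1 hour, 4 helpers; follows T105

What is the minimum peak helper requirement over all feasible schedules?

7

Early-start (T101@1, T102@1, T105@1, T100@3, T103@3, T104@3) gives peak 13: h1:8  h2:5  h3:13  h4:4  h5:4  h6:0  h7:0.
Shift T102→2, T103→6, T104→7.
Schedule T101@1, T102@2, T105@1, T100@3, T103@6, T104@7: h1:5  h2:5  h3:7  h4:4  h5:4  h6:5  h7:4 — peak 7.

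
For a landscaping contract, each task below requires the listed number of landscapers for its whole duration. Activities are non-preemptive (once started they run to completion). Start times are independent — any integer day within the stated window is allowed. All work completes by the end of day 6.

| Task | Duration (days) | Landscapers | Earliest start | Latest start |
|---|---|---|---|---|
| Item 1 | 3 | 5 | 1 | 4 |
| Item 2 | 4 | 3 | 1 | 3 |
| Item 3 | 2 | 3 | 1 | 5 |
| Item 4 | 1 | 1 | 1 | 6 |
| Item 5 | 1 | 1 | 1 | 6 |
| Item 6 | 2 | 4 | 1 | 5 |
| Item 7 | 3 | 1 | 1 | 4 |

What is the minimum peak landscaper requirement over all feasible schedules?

Early-start (Item 1@1, Item 2@1, Item 3@1, Item 4@1, Item 5@1, Item 6@1, Item 7@1) gives peak 18: d1:18  d2:16  d3:9  d4:3  d5:0  d6:0.
Shift Item 3→4, Item 4→4, Item 5→6, Item 6→5, Item 7→4.
Schedule Item 1@1, Item 2@1, Item 3@4, Item 4@4, Item 5@6, Item 6@5, Item 7@4: d1:8  d2:8  d3:8  d4:8  d5:8  d6:6 — peak 8.
Total landscaper-days = 46 over 6 days ⇒ peak ≥ ⌈46/6⌉ = 8, so 8 is optimal.

8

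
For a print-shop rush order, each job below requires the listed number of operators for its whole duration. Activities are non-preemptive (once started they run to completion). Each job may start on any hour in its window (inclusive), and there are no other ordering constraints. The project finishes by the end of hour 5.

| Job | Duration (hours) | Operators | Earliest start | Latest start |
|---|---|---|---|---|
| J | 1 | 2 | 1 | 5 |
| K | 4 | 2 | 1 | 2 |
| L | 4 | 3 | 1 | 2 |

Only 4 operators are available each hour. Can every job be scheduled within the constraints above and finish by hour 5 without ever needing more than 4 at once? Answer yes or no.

Total operator-hours = 22; over 5 hours the average is 22/5 > 4, so some hour must exceed 4.

no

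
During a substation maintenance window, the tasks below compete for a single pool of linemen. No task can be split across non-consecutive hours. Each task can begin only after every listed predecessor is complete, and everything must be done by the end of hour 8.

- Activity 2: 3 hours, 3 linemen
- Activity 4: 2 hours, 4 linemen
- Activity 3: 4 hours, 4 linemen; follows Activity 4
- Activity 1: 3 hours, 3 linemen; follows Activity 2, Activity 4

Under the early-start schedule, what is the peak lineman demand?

Early-start schedule: Activity 2@1, Activity 4@1, Activity 3@3, Activity 1@4.
Load per hour: hour 1: 7, hour 2: 7, hour 3: 7, hour 4: 7, hour 5: 7, hour 6: 7, hour 7: 0, hour 8: 0.
Peak is 7.

7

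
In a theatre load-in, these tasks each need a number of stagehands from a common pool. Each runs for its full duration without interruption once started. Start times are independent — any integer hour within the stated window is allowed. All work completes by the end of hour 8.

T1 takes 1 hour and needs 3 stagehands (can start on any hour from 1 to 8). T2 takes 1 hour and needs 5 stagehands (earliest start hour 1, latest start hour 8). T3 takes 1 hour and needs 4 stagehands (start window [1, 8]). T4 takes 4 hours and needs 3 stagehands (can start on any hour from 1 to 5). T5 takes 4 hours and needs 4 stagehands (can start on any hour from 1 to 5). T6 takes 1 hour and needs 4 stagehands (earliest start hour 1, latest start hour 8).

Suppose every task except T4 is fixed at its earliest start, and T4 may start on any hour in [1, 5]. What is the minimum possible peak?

20

T4@1: h1:23  h2:7  h3:7  h4:7  h5:0  h6:0  h7:0  h8:0 → peak 23
T4@2: h1:20  h2:7  h3:7  h4:7  h5:3  h6:0  h7:0  h8:0 → peak 20
T4@3: h1:20  h2:4  h3:7  h4:7  h5:3  h6:3  h7:0  h8:0 → peak 20
T4@4: h1:20  h2:4  h3:4  h4:7  h5:3  h6:3  h7:3  h8:0 → peak 20
T4@5: h1:20  h2:4  h3:4  h4:4  h5:3  h6:3  h7:3  h8:3 → peak 20
Best is T4@2, peak 20.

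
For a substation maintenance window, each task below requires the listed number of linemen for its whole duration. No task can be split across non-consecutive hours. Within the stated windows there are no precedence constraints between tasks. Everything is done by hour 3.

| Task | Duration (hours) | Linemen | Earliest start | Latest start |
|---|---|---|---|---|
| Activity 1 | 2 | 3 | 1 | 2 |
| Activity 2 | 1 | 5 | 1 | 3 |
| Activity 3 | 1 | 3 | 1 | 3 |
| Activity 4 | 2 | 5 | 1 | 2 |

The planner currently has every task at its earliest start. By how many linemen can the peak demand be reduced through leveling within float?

Early-start peak: h1:16  h2:8  h3:0 ⇒ 16.
Leveled (Activity 1@1, Activity 2@1, Activity 3@3, Activity 4@2): h1:8  h2:8  h3:8 ⇒ 8.
Reduction 16 − 8 = 8.

8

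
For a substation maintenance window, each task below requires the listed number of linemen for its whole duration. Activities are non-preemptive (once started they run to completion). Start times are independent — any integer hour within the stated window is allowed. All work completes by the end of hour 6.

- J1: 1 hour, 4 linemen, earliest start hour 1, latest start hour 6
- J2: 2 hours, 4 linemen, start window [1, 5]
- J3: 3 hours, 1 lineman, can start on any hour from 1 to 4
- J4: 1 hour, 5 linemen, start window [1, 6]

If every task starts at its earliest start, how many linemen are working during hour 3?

At early start, hour 3 has: J3.
Demand: 1 = 1.

1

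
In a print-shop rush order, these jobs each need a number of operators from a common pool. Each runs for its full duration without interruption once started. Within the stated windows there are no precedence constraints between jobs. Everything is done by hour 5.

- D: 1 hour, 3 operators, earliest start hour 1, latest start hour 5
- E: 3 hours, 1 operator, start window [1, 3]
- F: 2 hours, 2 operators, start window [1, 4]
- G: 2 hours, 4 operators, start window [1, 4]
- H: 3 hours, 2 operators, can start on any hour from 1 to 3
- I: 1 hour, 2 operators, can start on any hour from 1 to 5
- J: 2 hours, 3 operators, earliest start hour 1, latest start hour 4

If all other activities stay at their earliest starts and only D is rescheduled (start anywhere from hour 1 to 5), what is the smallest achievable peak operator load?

14

D@1: h1:17  h2:12  h3:3  h4:0  h5:0 → peak 17
D@2: h1:14  h2:15  h3:3  h4:0  h5:0 → peak 15
D@3: h1:14  h2:12  h3:6  h4:0  h5:0 → peak 14
D@4: h1:14  h2:12  h3:3  h4:3  h5:0 → peak 14
D@5: h1:14  h2:12  h3:3  h4:0  h5:3 → peak 14
Best is D@3, peak 14.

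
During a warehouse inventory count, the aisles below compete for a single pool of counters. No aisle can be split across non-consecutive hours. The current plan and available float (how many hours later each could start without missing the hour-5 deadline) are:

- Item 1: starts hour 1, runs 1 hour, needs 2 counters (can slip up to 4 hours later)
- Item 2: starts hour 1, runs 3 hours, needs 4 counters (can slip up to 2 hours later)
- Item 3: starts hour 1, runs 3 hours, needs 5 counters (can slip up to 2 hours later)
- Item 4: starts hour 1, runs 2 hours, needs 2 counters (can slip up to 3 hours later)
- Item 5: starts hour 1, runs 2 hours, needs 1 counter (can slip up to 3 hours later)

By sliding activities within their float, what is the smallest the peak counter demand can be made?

9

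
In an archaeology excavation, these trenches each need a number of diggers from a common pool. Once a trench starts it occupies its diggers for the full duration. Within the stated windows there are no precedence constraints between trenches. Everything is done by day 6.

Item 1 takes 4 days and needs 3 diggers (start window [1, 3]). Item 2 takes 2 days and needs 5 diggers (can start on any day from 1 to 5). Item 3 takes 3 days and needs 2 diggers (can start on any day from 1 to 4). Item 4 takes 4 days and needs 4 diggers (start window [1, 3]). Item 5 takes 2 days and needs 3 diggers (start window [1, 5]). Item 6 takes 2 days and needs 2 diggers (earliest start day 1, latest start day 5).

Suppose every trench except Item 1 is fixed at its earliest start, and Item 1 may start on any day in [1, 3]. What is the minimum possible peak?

16

Item 1@1: d1:19  d2:19  d3:9  d4:7  d5:0  d6:0 → peak 19
Item 1@2: d1:16  d2:19  d3:9  d4:7  d5:3  d6:0 → peak 19
Item 1@3: d1:16  d2:16  d3:9  d4:7  d5:3  d6:3 → peak 16
Best is Item 1@3, peak 16.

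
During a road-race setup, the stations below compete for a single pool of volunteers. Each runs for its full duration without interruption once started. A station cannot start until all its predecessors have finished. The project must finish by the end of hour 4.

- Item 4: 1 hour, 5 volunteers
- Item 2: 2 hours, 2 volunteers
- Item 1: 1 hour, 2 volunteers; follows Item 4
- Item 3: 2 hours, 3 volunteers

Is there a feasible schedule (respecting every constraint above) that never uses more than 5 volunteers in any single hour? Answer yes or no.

yes

Schedule Item 4@1, Item 2@2, Item 1@2, Item 3@3: h1:5  h2:4  h3:5  h4:3 — peak 5 ≤ 5.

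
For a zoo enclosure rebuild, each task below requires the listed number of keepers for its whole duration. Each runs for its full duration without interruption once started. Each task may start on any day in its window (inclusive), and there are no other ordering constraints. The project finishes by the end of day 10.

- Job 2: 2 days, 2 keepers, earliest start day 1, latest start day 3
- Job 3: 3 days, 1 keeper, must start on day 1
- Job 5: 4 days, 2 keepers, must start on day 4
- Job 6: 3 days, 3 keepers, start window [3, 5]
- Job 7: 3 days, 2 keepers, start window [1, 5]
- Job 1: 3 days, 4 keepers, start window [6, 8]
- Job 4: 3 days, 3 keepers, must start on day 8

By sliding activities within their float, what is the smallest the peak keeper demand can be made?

Schedule Job 2@1, Job 3@1, Job 5@4, Job 6@3, Job 7@1, Job 1@6, Job 4@8: d1:5  d2:5  d3:6  d4:5  d5:5  d6:6  d7:6  d8:7  d9:3  d10:3 — peak 7.

7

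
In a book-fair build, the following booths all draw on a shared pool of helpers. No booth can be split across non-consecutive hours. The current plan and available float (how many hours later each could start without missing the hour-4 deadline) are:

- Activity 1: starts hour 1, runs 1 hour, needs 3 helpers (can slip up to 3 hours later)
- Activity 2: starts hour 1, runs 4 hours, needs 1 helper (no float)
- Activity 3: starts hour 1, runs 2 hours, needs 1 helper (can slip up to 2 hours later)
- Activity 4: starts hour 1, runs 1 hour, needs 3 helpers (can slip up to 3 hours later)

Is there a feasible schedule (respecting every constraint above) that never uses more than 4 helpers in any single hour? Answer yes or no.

Schedule Activity 1@1, Activity 2@1, Activity 3@2, Activity 4@4: h1:4  h2:2  h3:2  h4:4 — peak 4 ≤ 4.

yes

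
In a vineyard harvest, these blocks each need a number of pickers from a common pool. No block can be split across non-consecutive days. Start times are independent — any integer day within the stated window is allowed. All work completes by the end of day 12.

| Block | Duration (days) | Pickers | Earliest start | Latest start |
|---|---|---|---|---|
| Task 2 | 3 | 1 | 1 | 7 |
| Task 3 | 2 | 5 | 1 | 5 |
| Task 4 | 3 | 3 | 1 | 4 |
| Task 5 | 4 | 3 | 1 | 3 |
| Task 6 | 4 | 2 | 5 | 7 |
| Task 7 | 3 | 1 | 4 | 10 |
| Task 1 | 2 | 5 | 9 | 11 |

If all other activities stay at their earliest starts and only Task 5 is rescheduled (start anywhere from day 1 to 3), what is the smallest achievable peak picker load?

Task 5@1: d1:12  d2:12  d3:7  d4:4  d5:3  d6:3  d7:2  d8:2  d9:5  d10:5  d11:0  d12:0 → peak 12
Task 5@2: d1:9  d2:12  d3:7  d4:4  d5:6  d6:3  d7:2  d8:2  d9:5  d10:5  d11:0  d12:0 → peak 12
Task 5@3: d1:9  d2:9  d3:7  d4:4  d5:6  d6:6  d7:2  d8:2  d9:5  d10:5  d11:0  d12:0 → peak 9
Best is Task 5@3, peak 9.

9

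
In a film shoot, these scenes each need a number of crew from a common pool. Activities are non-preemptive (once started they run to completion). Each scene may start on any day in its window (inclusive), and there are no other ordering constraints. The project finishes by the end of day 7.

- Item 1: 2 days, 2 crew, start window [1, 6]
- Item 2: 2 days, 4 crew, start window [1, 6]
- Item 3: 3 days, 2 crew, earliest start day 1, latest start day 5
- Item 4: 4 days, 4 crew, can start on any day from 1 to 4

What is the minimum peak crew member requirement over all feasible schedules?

6

Early-start (Item 1@1, Item 2@1, Item 3@1, Item 4@1) gives peak 12: d1:12  d2:12  d3:6  d4:4  d5:0  d6:0  d7:0.
Shift Item 3→3, Item 4→3.
Schedule Item 1@1, Item 2@1, Item 3@3, Item 4@3: d1:6  d2:6  d3:6  d4:6  d5:6  d6:4  d7:0 — peak 6.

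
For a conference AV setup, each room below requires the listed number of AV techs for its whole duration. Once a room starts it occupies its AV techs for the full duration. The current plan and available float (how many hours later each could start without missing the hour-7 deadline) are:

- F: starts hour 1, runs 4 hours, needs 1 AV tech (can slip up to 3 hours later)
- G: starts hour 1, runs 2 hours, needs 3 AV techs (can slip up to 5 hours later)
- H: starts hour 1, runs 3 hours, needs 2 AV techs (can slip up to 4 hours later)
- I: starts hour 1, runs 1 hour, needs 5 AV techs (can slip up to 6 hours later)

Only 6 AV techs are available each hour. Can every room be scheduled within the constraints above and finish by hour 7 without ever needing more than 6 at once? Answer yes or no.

yes

Schedule F@1, G@1, H@3, I@6: h1:4  h2:4  h3:3  h4:3  h5:2  h6:5  h7:0 — peak 5 ≤ 6.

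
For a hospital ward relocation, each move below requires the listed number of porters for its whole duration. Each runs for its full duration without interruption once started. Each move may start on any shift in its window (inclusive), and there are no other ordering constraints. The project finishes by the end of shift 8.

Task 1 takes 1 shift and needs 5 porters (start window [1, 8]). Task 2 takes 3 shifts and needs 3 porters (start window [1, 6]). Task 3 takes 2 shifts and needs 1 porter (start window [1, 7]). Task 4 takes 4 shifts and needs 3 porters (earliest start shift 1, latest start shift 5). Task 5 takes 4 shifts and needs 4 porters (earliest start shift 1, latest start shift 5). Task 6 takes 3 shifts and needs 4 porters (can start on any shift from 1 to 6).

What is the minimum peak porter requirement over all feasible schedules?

8

Early-start (Task 1@1, Task 2@1, Task 3@1, Task 4@1, Task 5@1, Task 6@1) gives peak 20: s1:20  s2:15  s3:14  s4:7  s5:0  s6:0  s7:0  s8:0.
Shift Task 3→2, Task 4→2, Task 5→4, Task 6→6.
Schedule Task 1@1, Task 2@1, Task 3@2, Task 4@2, Task 5@4, Task 6@6: s1:8  s2:7  s3:7  s4:7  s5:7  s6:8  s7:8  s8:4 — peak 8.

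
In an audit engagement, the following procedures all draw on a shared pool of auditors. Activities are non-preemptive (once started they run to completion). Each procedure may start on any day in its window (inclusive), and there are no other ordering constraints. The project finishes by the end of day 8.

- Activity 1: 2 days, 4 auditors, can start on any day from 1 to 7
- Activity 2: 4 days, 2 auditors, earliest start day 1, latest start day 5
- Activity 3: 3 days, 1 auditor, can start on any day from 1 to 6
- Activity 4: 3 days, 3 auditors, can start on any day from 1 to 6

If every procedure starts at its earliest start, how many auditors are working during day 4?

2

At early start, day 4 has: Activity 2.
Demand: 2 = 2.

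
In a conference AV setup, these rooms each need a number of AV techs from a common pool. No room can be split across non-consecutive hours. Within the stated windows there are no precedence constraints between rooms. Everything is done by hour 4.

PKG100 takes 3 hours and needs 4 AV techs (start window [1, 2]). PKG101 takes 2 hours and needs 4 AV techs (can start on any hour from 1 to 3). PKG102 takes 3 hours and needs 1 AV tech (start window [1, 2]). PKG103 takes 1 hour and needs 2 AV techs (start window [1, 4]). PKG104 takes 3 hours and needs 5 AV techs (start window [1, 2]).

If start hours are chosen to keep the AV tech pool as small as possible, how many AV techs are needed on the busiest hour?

14

Early-start (PKG100@1, PKG101@1, PKG102@1, PKG103@1, PKG104@1) gives peak 16: h1:16  h2:14  h3:10  h4:0.
Shift PKG104→2.
Schedule PKG100@1, PKG101@1, PKG102@1, PKG103@1, PKG104@2: h1:11  h2:14  h3:10  h4:5 — peak 14.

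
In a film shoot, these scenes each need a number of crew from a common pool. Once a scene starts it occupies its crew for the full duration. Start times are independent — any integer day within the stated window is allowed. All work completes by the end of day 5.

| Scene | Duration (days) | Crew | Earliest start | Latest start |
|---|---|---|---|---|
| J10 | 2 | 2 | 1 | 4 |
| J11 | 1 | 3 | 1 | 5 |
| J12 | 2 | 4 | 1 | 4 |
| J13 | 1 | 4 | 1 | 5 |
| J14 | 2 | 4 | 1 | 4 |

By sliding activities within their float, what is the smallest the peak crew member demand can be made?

Early-start (J10@1, J11@1, J12@1, J13@1, J14@1) gives peak 17: d1:17  d2:10  d3:0  d4:0  d5:0.
Shift J11→3, J13→3, J14→4.
Schedule J10@1, J11@3, J12@1, J13@3, J14@4: d1:6  d2:6  d3:7  d4:4  d5:4 — peak 7.

7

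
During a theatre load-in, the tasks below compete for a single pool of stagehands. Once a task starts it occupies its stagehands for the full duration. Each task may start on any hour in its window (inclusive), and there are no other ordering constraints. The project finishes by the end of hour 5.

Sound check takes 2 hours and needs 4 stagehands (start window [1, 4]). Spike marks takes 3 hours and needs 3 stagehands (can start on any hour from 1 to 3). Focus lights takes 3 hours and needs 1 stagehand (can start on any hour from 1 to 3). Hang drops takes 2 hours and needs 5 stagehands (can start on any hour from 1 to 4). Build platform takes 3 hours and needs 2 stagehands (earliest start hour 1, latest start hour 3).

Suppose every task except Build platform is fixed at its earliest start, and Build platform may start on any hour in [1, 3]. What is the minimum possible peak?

Build platform@1: h1:15  h2:15  h3:6  h4:0  h5:0 → peak 15
Build platform@2: h1:13  h2:15  h3:6  h4:2  h5:0 → peak 15
Build platform@3: h1:13  h2:13  h3:6  h4:2  h5:2 → peak 13
Best is Build platform@3, peak 13.

13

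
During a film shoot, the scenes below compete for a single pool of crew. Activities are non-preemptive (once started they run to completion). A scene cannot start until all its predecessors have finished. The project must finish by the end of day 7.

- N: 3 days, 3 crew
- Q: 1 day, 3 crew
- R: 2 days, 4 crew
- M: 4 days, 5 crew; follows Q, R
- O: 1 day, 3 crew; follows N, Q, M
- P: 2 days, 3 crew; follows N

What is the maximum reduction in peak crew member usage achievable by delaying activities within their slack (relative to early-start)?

Early-start peak: d1:10  d2:7  d3:8  d4:8  d5:8  d6:5  d7:3 ⇒ 10.
Leveled (N@2, Q@1, R@1, M@3, O@7, P@5): d1:7  d2:7  d3:8  d4:8  d5:8  d6:8  d7:3 ⇒ 8.
Reduction 10 − 8 = 2.

2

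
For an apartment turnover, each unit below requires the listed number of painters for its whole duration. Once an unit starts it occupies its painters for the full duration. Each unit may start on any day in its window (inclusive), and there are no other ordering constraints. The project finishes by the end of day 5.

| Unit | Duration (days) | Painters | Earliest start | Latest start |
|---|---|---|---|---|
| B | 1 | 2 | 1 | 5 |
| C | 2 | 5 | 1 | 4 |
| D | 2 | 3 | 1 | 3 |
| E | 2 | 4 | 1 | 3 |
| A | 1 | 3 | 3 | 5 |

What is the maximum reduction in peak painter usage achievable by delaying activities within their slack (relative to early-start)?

Early-start peak: d1:14  d2:12  d3:3  d4:0  d5:0 ⇒ 14.
Leveled (B@1, C@1, D@3, E@3, A@5): d1:7  d2:5  d3:7  d4:7  d5:3 ⇒ 7.
Reduction 14 − 7 = 7.

7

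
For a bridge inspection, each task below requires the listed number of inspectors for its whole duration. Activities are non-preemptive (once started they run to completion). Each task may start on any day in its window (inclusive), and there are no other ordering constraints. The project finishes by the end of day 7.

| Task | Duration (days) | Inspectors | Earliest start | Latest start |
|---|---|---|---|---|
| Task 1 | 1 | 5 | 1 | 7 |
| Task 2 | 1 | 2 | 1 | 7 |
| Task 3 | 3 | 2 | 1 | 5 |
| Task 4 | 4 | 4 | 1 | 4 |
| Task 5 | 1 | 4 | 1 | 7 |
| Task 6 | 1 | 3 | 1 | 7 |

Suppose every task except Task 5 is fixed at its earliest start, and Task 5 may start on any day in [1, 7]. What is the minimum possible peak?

16

Task 5@1: d1:20  d2:6  d3:6  d4:4  d5:0  d6:0  d7:0 → peak 20
Task 5@2: d1:16  d2:10  d3:6  d4:4  d5:0  d6:0  d7:0 → peak 16
Task 5@3: d1:16  d2:6  d3:10  d4:4  d5:0  d6:0  d7:0 → peak 16
Task 5@4: d1:16  d2:6  d3:6  d4:8  d5:0  d6:0  d7:0 → peak 16
Task 5@5: d1:16  d2:6  d3:6  d4:4  d5:4  d6:0  d7:0 → peak 16
Task 5@6: d1:16  d2:6  d3:6  d4:4  d5:0  d6:4  d7:0 → peak 16
Task 5@7: d1:16  d2:6  d3:6  d4:4  d5:0  d6:0  d7:4 → peak 16
Best is Task 5@2, peak 16.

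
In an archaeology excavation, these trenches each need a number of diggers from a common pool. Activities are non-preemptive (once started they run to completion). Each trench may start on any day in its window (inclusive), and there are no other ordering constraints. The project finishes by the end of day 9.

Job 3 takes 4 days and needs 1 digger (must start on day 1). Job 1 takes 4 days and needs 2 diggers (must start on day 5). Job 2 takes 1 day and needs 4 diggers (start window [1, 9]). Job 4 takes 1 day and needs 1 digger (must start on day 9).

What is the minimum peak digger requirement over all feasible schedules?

5

Schedule Job 3@1, Job 1@5, Job 2@1, Job 4@9: d1:5  d2:1  d3:1  d4:1  d5:2  d6:2  d7:2  d8:2  d9:1 — peak 5.
No arrangement of the 9 feasible schedules does better.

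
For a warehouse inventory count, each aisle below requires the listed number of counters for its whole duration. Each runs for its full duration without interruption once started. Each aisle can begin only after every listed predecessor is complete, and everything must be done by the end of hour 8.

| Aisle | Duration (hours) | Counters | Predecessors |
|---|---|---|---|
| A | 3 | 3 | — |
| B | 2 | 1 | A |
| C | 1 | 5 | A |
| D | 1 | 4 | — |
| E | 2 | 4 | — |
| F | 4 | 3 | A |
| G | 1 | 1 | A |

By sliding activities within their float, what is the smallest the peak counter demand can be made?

7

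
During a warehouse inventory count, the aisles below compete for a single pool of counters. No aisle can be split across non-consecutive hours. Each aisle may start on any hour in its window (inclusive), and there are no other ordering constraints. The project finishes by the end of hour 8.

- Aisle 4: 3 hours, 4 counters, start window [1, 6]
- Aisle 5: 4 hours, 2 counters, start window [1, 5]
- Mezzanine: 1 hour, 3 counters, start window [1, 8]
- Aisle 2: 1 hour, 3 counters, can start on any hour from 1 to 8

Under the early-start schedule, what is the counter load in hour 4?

2

At early start, hour 4 has: Aisle 5.
Demand: 2 = 2.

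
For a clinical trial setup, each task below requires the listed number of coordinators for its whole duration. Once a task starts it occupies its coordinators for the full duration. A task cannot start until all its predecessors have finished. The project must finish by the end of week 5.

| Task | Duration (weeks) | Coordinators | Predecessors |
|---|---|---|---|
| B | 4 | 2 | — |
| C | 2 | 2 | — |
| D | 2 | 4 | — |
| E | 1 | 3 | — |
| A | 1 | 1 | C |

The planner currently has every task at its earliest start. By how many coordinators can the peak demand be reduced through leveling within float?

5

Early-start peak: w1:11  w2:8  w3:3  w4:2  w5:0 ⇒ 11.
Leveled (B@1, C@1, D@3, E@5, A@5): w1:4  w2:4  w3:6  w4:6  w5:4 ⇒ 6.
Reduction 11 − 6 = 5.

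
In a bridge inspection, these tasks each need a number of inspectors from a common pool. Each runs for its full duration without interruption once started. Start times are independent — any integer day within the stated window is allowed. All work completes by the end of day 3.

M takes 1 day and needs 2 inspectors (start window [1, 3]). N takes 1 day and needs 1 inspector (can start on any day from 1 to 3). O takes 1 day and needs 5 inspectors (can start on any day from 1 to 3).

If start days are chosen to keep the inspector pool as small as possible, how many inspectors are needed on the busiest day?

5

Early-start (M@1, N@1, O@1) gives peak 8: d1:8  d2:0  d3:0.
Shift O→2.
Schedule M@1, N@1, O@2: d1:3  d2:5  d3:0 — peak 5.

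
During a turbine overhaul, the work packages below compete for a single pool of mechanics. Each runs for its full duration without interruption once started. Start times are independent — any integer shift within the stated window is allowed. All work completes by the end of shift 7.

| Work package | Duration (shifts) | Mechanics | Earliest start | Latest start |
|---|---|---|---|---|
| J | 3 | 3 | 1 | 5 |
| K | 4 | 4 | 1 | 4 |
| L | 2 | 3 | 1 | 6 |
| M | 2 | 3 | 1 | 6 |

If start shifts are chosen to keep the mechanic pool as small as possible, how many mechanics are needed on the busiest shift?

Early-start (J@1, K@1, L@1, M@1) gives peak 13: s1:13  s2:13  s3:7  s4:4  s5:0  s6:0  s7:0.
Shift L→4, M→5.
Schedule J@1, K@1, L@4, M@5: s1:7  s2:7  s3:7  s4:7  s5:6  s6:3  s7:0 — peak 7.

7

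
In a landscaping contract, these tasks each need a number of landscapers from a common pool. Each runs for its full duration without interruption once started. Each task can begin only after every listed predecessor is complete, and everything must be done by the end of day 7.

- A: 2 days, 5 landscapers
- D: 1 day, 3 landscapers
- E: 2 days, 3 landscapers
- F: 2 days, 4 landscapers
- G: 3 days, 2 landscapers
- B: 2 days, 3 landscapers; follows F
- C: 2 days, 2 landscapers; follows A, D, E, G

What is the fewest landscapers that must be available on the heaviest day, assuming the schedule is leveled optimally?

Early-start (A@1, D@1, E@1, F@1, G@1, B@3, C@4) gives peak 17: d1:17  d2:14  d3:5  d4:5  d5:2  d6:0  d7:0.
Shift D→3, E→4, F→4, B→6, C→6.
Schedule A@1, D@3, E@4, F@4, G@1, B@6, C@6: d1:7  d2:7  d3:5  d4:7  d5:7  d6:5  d7:5 — peak 7.
Total landscaper-days = 43 over 7 days ⇒ peak ≥ ⌈43/7⌉ = 7, so 7 is optimal.

7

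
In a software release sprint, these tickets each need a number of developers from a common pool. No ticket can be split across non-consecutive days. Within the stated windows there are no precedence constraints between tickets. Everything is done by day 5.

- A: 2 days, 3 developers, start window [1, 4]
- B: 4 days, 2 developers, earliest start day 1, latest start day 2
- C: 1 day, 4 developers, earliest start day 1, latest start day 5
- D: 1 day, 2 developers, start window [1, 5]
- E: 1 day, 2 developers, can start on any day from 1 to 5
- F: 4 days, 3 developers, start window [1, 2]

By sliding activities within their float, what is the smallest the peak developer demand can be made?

Early-start (A@1, B@1, C@1, D@1, E@1, F@1) gives peak 16: d1:16  d2:8  d3:5  d4:5  d5:0.
Shift C→5, E→3, F→2.
Schedule A@1, B@1, C@5, D@1, E@3, F@2: d1:7  d2:8  d3:7  d4:5  d5:7 — peak 8.

8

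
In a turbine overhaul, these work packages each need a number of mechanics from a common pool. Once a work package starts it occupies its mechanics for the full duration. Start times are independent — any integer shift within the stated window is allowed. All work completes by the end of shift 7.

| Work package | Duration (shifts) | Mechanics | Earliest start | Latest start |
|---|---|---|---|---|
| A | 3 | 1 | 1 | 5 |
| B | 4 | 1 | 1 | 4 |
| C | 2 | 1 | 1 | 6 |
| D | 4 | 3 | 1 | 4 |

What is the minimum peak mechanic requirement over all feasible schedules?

Early-start (A@1, B@1, C@1, D@1) gives peak 6: s1:6  s2:6  s3:5  s4:4  s5:0  s6:0  s7:0.
Shift D→4.
Schedule A@1, B@1, C@1, D@4: s1:3  s2:3  s3:2  s4:4  s5:3  s6:3  s7:3 — peak 4.

4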